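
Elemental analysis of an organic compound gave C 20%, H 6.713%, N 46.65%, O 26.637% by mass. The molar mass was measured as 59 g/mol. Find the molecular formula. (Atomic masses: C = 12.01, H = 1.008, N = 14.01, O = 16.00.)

Assume 100 g: 20 g C, 6.713 g H, 46.65 g N, 26.637 g O.
Moles — C: 20 / 12.01 = 1.665 mol; H: 6.713 / 1.008 = 6.66 mol; N: 46.65 / 14.01 = 3.33 mol; O: 26.637 / 16.00 = 1.665 mol
Ratios (÷ 1.665): C 1.000, H 4.000, N 2.000, O 1.000
Ratio ≈ 1:4:2:1, so the empirical formula is CH4N2O
Empirical-formula mass = 60.06 g/mol
n = 59 / 60.06 = 0.98 ≈ 1
Molecular formula = empirical formula = CH4N2O

CH4N2O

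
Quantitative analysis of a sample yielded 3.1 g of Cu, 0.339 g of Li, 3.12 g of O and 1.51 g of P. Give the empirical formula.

Cu: 3.1 g ÷ 63.55 g/mol = 0.04878 mol
Li: 0.339 g ÷ 6.94 g/mol = 0.04885 mol
O: 3.12 g ÷ 16.00 g/mol = 0.195 mol
P: 1.51 g ÷ 30.97 g/mol = 0.04876 mol
Divide by the smallest (0.04876 mol P): Cu 1.000, Li 1.002, O 3.999, P 1.000
Ratio ≈ 1:1:4:1, so the empirical formula is CuLiO4P

CuLiO4P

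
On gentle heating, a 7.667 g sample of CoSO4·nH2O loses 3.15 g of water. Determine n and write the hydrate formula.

Mass of anhydrous CoSO4 = 7.667 − 3.15 = 4.517 g
mol H2O = 3.15 / 18.02 = 0.1748
Molar mass of CoSO4 = 155.00 g/mol → mol CoSO4 = 4.517 / 155.00 = 0.02914
n = 0.1748 / 0.02914 = 6.00 ≈ 6 → CoSO4·6H2O

CoSO4·6H2O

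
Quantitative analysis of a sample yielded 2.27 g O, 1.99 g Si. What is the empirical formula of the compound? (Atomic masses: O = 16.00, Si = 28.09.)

O2Si

n(O) = 2.27/16.00 = 0.1419, n(Si) = 1.99/28.09 = 0.07084
Smallest is Si at 0.07084 mol; normalising gives O 2.003, Si 1.000
≈ 2:1 → O2Si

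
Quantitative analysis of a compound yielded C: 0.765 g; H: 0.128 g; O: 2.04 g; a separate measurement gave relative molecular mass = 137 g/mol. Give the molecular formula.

Moles — C: 0.765 / 12.01 = 0.0637 mol; H: 0.128 / 1.008 = 0.127 mol; O: 2.04 / 16.00 = 0.1275 mol
Ratios (÷ 0.0637): C 1.000, H 1.994, O 2.002
→ CH2O2
Empirical-formula mass = 46.03 g/mol
n = 137 / 46.03 = 2.98 ≈ 3
Molecular formula = (CH2O2)×3 = C3H6O6

C3H6O6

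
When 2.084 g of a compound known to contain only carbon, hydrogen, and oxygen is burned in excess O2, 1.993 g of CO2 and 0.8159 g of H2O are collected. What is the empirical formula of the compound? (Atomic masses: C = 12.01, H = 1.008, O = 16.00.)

mol C = 1.993 / 44.01 = 0.04529; mass C = 0.04529 × 12.01 = 0.5439 g
mol H = 2 × (0.8159 / 18.02) = 0.09055; mass H = 0.09055 × 1.008 = 0.09128 g
mass O = 2.084 − (0.6352) = 1.449 g → mol O = 0.09055
Smallest is C at 0.04529 mol; normalising gives C 1.000, H 2.000, O 2.000
→ CH2O2

CH2O2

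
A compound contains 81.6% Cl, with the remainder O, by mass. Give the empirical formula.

Cl2O

Assume 100 g: 81.6 g Cl, 18.4 g O.
n(Cl) = 81.6/35.45 = 2.302, n(O) = 18.4/16.00 = 1.15
Divide by the smallest (1.15 mol O): Cl 2.002, O 1.000
Ratio ≈ 2:1, so the empirical formula is Cl2O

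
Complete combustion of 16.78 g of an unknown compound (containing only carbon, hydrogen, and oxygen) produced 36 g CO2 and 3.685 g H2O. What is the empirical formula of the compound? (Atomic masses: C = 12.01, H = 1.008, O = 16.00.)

C2HO

mol C = 36 / 44.01 = 0.8180; mass C = 0.8180 × 12.01 = 9.824 g
mol H = 2 × (3.685 / 18.02) = 0.4090; mass H = 0.4090 × 1.008 = 0.4123 g
mass O = 16.78 − (10.24) = 6.544 g → mol O = 0.4090
Divide by the smallest (0.409 mol O): C 2.000, H 1.000, O 1.000
Ratio ≈ 2:1:1, so the empirical formula is C2HO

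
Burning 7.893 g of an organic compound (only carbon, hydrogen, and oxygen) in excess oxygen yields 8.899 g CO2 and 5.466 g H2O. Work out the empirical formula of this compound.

mol C = 8.899 / 44.01 = 0.2022; mass C = 0.2022 × 12.01 = 2.428 g
mol H = 2 × (5.466 / 18.02) = 0.6067; mass H = 0.6067 × 1.008 = 0.6115 g
mass O = 7.893 − (3.040) = 4.853 g → mol O = 0.3033
Divide by the smallest (0.2022 mol C): C 1.000, H 3.000, O 1.500
×2: C 2.00, H 6.00, O 3.00 → C2H6O3

C2H6O3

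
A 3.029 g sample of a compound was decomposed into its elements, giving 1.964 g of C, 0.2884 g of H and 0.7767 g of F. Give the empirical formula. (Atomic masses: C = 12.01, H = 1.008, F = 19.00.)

n(C) = 1.964/12.01 = 0.1635, n(H) = 0.2884/1.008 = 0.2861, n(F) = 0.7767/19.00 = 0.04088
Smallest is F at 0.04088 mol; normalising gives C 4.000, H 6.999, F 1.000
≈ 4:7:1 → C4H7F

C4H7F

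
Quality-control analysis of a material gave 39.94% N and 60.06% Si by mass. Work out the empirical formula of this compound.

N4Si3

Assume 100 g: 39.94 g N, 60.06 g Si.
N: 39.94 g ÷ 14.01 g/mol = 2.851 mol
Si: 60.06 g ÷ 28.09 g/mol = 2.138 mol
Ratios (÷ 2.138): N 1.333, Si 1.000
Scaling by 3: N 4.00, Si 3.00 → N4Si3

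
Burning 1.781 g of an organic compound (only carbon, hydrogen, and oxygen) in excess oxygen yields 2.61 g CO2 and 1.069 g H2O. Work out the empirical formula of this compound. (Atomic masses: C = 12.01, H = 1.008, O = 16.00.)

CH2O

mol C = 2.61 / 44.01 = 0.05930; mass C = 0.05930 × 12.01 = 0.7122 g
mol H = 2 × (1.069 / 18.02) = 0.1186; mass H = 0.1186 × 1.008 = 0.1196 g
mass O = 1.781 − (0.8318) = 0.9492 g → mol O = 0.05932
Ratios (÷ 0.0593): C 1.000, H 2.001, O 1.000
→ CH2O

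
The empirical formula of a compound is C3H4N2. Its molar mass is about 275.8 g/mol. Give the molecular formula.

Empirical-formula mass = 68.08 g/mol
n = 275.8 / 68.08 = 4.05 ≈ 4
Molecular formula = (C3H4N2)4 = C12H16N8

C12H16N8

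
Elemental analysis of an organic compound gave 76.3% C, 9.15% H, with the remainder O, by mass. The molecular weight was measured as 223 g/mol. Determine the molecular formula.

C14H20O2

Assume 100 g: 76.3 g C, 9.15 g H, 14.55 g O.
n(C) = 76.3/12.01 = 6.353, n(H) = 9.15/1.008 = 9.077, n(O) = 14.55/16.00 = 0.9094
Ratios (÷ 0.9094): C 6.986, H 9.982, O 1.000
≈ 7:10:1 → C7H10O
Empirical-formula mass = 110.15 g/mol
n = 223 / 110.15 = 2.02 ≈ 2
Molecular formula = (C7H10O)×2 = C14H20O2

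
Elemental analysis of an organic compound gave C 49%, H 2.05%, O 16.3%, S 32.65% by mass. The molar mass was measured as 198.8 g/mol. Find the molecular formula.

Assume 100 g: 49 g C, 2.05 g H, 16.3 g O, 32.65 g S.
C: 49 g ÷ 12.01 g/mol = 4.08 mol
H: 2.05 g ÷ 1.008 g/mol = 2.034 mol
O: 16.3 g ÷ 16.00 g/mol = 1.019 mol
S: 32.65 g ÷ 32.07 g/mol = 1.018 mol
Divide by the smallest (1.018 mol S): C 4.007, H 1.998, O 1.001, S 1.000
Ratio ≈ 4:2:1:1, so the empirical formula is C4H2OS
Empirical-formula mass = 98.13 g/mol
n = 198.8 / 98.13 = 2.03 ≈ 2
Molecular formula = (C4H2OS)×2 = C8H4O2S2

C8H4O2S2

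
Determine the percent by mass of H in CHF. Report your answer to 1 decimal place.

3.1%

Molar mass = 1(12.01) + 1(1.008) + 1(19.00) = 32.018 g/mol
Mass of H per mole = 1 × 1.008 = 1.008 g
% H = 1.008 / 32.018 × 100 = 3.1%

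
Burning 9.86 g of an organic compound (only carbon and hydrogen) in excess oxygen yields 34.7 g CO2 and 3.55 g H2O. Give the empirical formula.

C2H

mol C = 34.7 / 44.01 = 0.7885; mass C = 0.7885 × 12.01 = 9.469 g
mol H = 2 × (3.55 / 18.02) = 0.3940; mass H = 0.3940 × 1.008 = 0.3972 g
Divide by the smallest (0.394 mol H): C 2.001, H 1.000
→ C2H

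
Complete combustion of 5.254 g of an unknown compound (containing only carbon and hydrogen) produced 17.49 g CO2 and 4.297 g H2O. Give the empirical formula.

C5H6

mol C = 17.49 / 44.01 = 0.3974; mass C = 0.3974 × 12.01 = 4.773 g
mol H = 2 × (4.297 / 18.02) = 0.4769; mass H = 0.4769 × 1.008 = 0.4807 g
Ratios (÷ 0.3974): C 1.000, H 1.200
×5: C 5.00, H 6.00 → C5H6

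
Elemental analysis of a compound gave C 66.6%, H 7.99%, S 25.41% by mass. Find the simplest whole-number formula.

C7H10S

Assume 100 g: 66.6 g C, 7.99 g H, 25.41 g S.
Moles — C: 66.6 / 12.01 = 5.545 mol; H: 7.99 / 1.008 = 7.927 mol; S: 25.41 / 32.07 = 0.7923 mol
Ratios (÷ 0.7923): C 6.999, H 10.004, S 1.000
→ C7H10S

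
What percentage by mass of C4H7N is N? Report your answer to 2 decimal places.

20.27%

Molar mass = 4(12.01) + 7(1.008) + 1(14.01) = 69.106 g/mol
Mass of N per mole = 1 × 14.01 = 14.010 g
% N = 14.010 / 69.106 × 100 = 20.27%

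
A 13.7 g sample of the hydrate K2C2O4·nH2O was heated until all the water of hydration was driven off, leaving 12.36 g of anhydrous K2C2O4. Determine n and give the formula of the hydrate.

K2C2O4·H2O

Mass of water lost = 13.7 − 12.36 = 1.34 g → 1.34 / 18.02 = 0.07436 mol H2O
Molar mass of K2C2O4 = 166.22 g/mol → mol K2C2O4 = 12.36 / 166.22 = 0.07436
n = 0.07436 / 0.07436 = 1.00 ≈ 1 → K2C2O4·H2O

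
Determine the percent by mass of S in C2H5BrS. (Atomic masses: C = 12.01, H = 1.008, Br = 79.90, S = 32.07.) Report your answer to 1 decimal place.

Molar mass = 2(12.01) + 5(1.008) + 1(79.90) + 1(32.07) = 141.030 g/mol
Mass of S per mole = 1 × 32.07 = 32.070 g
% S = 32.070 / 141.030 × 100 = 22.7%

22.7%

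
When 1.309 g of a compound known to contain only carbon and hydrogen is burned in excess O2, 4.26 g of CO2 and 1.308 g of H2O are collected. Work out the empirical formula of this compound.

C2H3

mol C = 4.26 / 44.01 = 0.09680; mass C = 0.09680 × 12.01 = 1.163 g
mol H = 2 × (1.308 / 18.02) = 0.1452; mass H = 0.1452 × 1.008 = 0.1463 g
Smallest is C at 0.0968 mol; normalising gives C 1.000, H 1.500
Multiply by 2: C 2.00, H 3.00 → C2H3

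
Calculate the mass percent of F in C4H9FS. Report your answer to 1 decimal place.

Molar mass = 4(12.01) + 9(1.008) + 1(19.00) + 1(32.07) = 108.182 g/mol
Mass of F per mole = 1 × 19.00 = 19.000 g
% F = 19.000 / 108.182 × 100 = 17.6%

17.6%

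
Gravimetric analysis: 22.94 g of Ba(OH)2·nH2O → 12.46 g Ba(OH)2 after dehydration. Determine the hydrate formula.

Ba(OH)2·8H2O

Mass of water lost = 22.94 − 12.46 = 10.48 g → 10.48 / 18.02 = 0.5816 mol H2O
Molar mass of Ba(OH)2 = 171.35 g/mol → mol Ba(OH)2 = 12.46 / 171.35 = 0.07272
n = 0.5816 / 0.07272 = 8.00 ≈ 8 → Ba(OH)2·8H2O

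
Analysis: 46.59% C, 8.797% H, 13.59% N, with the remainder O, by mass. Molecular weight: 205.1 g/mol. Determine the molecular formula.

C8H18N2O4

Assume 100 g: 46.59 g C, 8.797 g H, 13.59 g N, 31.023 g O.
C: 46.59 g ÷ 12.01 g/mol = 3.879 mol
H: 8.797 g ÷ 1.008 g/mol = 8.727 mol
N: 13.59 g ÷ 14.01 g/mol = 0.97 mol
O: 31.023 g ÷ 16.00 g/mol = 1.939 mol
Divide by the smallest (0.97 mol N): C 3.999, H 8.997, N 1.000, O 1.999
Ratio ≈ 4:9:1:2, so the empirical formula is C4H9NO2
Empirical-formula mass = 103.12 g/mol
n = 205.1 / 103.12 = 1.99 ≈ 2
Molecular formula = (C4H9NO2)×2 = C8H18N2O4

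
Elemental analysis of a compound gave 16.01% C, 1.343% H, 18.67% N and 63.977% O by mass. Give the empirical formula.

Assume 100 g: 16.01 g C, 1.343 g H, 18.67 g N, 63.977 g O.
C: 16.01 g ÷ 12.01 g/mol = 1.333 mol
H: 1.343 g ÷ 1.008 g/mol = 1.332 mol
N: 18.67 g ÷ 14.01 g/mol = 1.333 mol
O: 63.977 g ÷ 16.00 g/mol = 3.999 mol
Divide by the smallest (1.332 mol H): C 1.001, H 1.000, N 1.000, O 3.001
≈ 1:1:1:3 → CHNO3

CHNO3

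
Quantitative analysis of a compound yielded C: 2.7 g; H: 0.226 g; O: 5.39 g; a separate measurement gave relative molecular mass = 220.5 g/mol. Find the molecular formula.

Moles — C: 2.7 / 12.01 = 0.2248 mol; H: 0.226 / 1.008 = 0.2242 mol; O: 5.39 / 16.00 = 0.3369 mol
Smallest is H at 0.2242 mol; normalising gives C 1.003, H 1.000, O 1.503
Scaling by 2: C 2.01, H 2.00, O 3.01 → C2H2O3
Empirical-formula mass = 74.04 g/mol
n = 220.5 / 74.04 = 2.98 ≈ 3
Molecular formula = (C2H2O3)×3 = C6H6O9

C6H6O9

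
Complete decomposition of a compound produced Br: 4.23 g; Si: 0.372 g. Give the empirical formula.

n(Br) = 4.23/79.90 = 0.05294, n(Si) = 0.372/28.09 = 0.01324
Ratios (÷ 0.01324): Br 3.998, Si 1.000
≈ 4:1 → Br4Si

Br4Si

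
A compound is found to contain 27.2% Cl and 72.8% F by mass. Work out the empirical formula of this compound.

Assume 100 g: 27.2 g Cl, 72.8 g F.
n(Cl) = 27.2/35.45 = 0.7673, n(F) = 72.8/19.00 = 3.832
Ratios (÷ 0.7673): Cl 1.000, F 4.994
→ ClF5

ClF5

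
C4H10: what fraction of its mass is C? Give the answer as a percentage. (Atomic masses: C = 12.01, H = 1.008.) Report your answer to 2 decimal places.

Molar mass = 4(12.01) + 10(1.008) = 58.120 g/mol
Mass of C per mole = 4 × 12.01 = 48.040 g
% C = 48.040 / 58.120 × 100 = 82.66%

82.66%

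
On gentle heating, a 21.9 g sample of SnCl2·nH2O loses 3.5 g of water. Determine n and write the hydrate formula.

SnCl2·2H2O

Mass of anhydrous SnCl2 = 21.9 − 3.5 = 18.4 g
mol H2O = 3.5 / 18.02 = 0.1942
Molar mass of SnCl2 = 189.61 g/mol → mol SnCl2 = 18.4 / 189.61 = 0.09704
n = 0.1942 / 0.09704 = 2.00 ≈ 2 → SnCl2·2H2O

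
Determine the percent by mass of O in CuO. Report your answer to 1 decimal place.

20.1%

Molar mass = 1(63.55) + 1(16.00) = 79.550 g/mol
Mass of O per mole = 1 × 16.00 = 16.000 g
% O = 16.000 / 79.550 × 100 = 20.1%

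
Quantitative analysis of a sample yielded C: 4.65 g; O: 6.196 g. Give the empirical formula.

CO

n(C) = 4.65/12.01 = 0.3872, n(O) = 6.196/16.00 = 0.3872
Ratios (÷ 0.3872): C 1.000, O 1.000
→ CO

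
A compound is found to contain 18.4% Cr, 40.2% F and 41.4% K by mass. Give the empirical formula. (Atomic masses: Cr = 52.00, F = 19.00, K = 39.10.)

Assume 100 g: 18.4 g Cr, 40.2 g F, 41.4 g K.
n(Cr) = 18.4/52.00 = 0.3538, n(F) = 40.2/19.00 = 2.116, n(K) = 41.4/39.10 = 1.059
Ratios (÷ 0.3538): Cr 1.000, F 5.979, K 2.992
→ CrF6K3

CrF6K3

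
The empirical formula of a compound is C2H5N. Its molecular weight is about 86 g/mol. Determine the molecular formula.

C4H10N2

Empirical-formula mass = 43.07 g/mol
n = 86 / 43.07 = 2.00 ≈ 2
Molecular formula = (C2H5N)2 = C4H10N2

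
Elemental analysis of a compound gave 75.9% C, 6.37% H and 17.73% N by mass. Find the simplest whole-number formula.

C5H5N

Assume 100 g: 75.9 g C, 6.37 g H, 17.73 g N.
n(C) = 75.9/12.01 = 6.32, n(H) = 6.37/1.008 = 6.319, n(N) = 17.73/14.01 = 1.266
Ratios (÷ 1.266): C 4.994, H 4.994, N 1.000
Ratio ≈ 5:5:1, so the empirical formula is C5H5N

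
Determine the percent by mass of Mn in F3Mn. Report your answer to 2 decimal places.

49.08%

Molar mass = 3(19.00) + 1(54.94) = 111.940 g/mol
Mass of Mn per mole = 1 × 54.94 = 54.940 g
% Mn = 54.940 / 111.940 × 100 = 49.08%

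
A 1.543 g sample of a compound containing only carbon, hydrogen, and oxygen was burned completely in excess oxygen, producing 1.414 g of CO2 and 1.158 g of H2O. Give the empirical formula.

CH4O2

mol C = 1.414 / 44.01 = 0.03213; mass C = 0.03213 × 12.01 = 0.3859 g
mol H = 2 × (1.158 / 18.02) = 0.1285; mass H = 0.1285 × 1.008 = 0.1296 g
mass O = 1.543 − (0.5154) = 1.028 g → mol O = 0.06422
Smallest is C at 0.03213 mol; normalising gives C 1.000, H 4.000, O 1.999
→ CH4O2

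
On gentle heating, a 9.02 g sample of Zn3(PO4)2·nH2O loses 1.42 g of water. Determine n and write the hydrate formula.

Mass of anhydrous Zn3(PO4)2 = 9.02 − 1.42 = 7.6 g
mol H2O = 1.42 / 18.02 = 0.0788
Molar mass of Zn3(PO4)2 = 386.08 g/mol → mol Zn3(PO4)2 = 7.6 / 386.08 = 0.01969
n = 0.0788 / 0.01969 = 4.00 ≈ 4 → Zn3(PO4)2·4H2O

Zn3(PO4)2·4H2O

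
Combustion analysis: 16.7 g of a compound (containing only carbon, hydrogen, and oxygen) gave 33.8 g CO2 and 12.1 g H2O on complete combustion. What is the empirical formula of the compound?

mol C = 33.8 / 44.01 = 0.7680; mass C = 0.7680 × 12.01 = 9.224 g
mol H = 2 × (12.1 / 18.02) = 1.343; mass H = 1.343 × 1.008 = 1.354 g
mass O = 16.7 − (10.58) = 6.123 g → mol O = 0.3827
Ratios (÷ 0.3827): C 2.007, H 3.510, O 1.000
Multiply by 2: C 4.01, H 7.02, O 2.00 → C4H7O2

C4H7O2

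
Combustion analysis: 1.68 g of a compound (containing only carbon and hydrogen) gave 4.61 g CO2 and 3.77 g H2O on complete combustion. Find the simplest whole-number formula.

mol C = 4.61 / 44.01 = 0.1047; mass C = 0.1047 × 12.01 = 1.258 g
mol H = 2 × (3.77 / 18.02) = 0.4184; mass H = 0.4184 × 1.008 = 0.4218 g
Divide by the smallest (0.1047 mol C): C 1.000, H 3.995
→ CH4

CH4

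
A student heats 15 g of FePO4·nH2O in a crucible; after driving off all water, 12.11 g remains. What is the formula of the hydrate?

Mass of water lost = 15 − 12.11 = 2.89 g → 2.89 / 18.02 = 0.1604 mol H2O
Molar mass of FePO4 = 150.82 g/mol → mol FePO4 = 12.11 / 150.82 = 0.08029
n = 0.1604 / 0.08029 = 2.00 ≈ 2 → FePO4·2H2O

FePO4·2H2O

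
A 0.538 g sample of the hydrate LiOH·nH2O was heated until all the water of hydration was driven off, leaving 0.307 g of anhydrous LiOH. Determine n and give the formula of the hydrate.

LiOH·H2O

Mass of water lost = 0.538 − 0.307 = 0.231 g → 0.231 / 18.02 = 0.01282 mol H2O
Molar mass of LiOH = 23.95 g/mol → mol LiOH = 0.307 / 23.95 = 0.01282
n = 0.01282 / 0.01282 = 1.00 ≈ 1 → LiOH·H2O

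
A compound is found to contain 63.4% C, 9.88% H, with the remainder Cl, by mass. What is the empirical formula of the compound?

C7H13Cl

Assume 100 g: 63.4 g C, 9.88 g H, 26.72 g Cl.
n(C) = 63.4/12.01 = 5.279, n(H) = 9.88/1.008 = 9.802, n(Cl) = 26.72/35.45 = 0.7537
Divide by the smallest (0.7537 mol Cl): C 7.004, H 13.004, Cl 1.000
≈ 7:13:1 → C7H13Cl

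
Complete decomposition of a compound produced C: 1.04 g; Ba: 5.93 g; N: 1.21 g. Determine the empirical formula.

C: 1.04 g ÷ 12.01 g/mol = 0.08659 mol
Ba: 5.93 g ÷ 137.33 g/mol = 0.04318 mol
N: 1.21 g ÷ 14.01 g/mol = 0.08637 mol
Ratios (÷ 0.04318): C 2.005, Ba 1.000, N 2.000
→ C2BaN2

C2BaN2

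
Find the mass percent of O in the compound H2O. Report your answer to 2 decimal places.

Molar mass = 2(1.008) + 1(16.00) = 18.016 g/mol
Mass of O per mole = 1 × 16.00 = 16.000 g
% O = 16.000 / 18.016 × 100 = 88.81%

88.81%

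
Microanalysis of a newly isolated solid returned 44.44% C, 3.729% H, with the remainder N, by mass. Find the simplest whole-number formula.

CHN

Assume 100 g: 44.44 g C, 3.729 g H, 51.831 g N.
n(C) = 44.44/12.01 = 3.7, n(H) = 3.729/1.008 = 3.699, n(N) = 51.831/14.01 = 3.7
Divide by the smallest (3.699 mol H): C 1.000, H 1.000, N 1.000
≈ 1:1:1 → CHN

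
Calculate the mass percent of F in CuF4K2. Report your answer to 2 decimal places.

Molar mass = 1(63.55) + 4(19.00) + 2(39.10) = 217.750 g/mol
Mass of F per mole = 4 × 19.00 = 76.000 g
% F = 76.000 / 217.750 × 100 = 34.90%

34.90%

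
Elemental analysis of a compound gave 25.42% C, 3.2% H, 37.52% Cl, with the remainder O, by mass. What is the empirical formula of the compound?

Assume 100 g: 25.42 g C, 3.2 g H, 37.52 g Cl, 33.86 g O.
Moles — C: 25.42 / 12.01 = 2.117 mol; H: 3.2 / 1.008 = 3.175 mol; Cl: 37.52 / 35.45 = 1.058 mol; O: 33.86 / 16.00 = 2.116 mol
Divide by the smallest (1.058 mol Cl): C 2.000, H 2.999, Cl 1.000, O 1.999
→ C2H3ClO2

C2H3ClO2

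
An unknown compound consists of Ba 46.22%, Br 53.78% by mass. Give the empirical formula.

BaBr2

Assume 100 g: 46.22 g Ba, 53.78 g Br.
Ba: 46.22 g ÷ 137.33 g/mol = 0.3366 mol
Br: 53.78 g ÷ 79.90 g/mol = 0.6731 mol
Smallest is Ba at 0.3366 mol; normalising gives Ba 1.000, Br 2.000
≈ 1:2 → BaBr2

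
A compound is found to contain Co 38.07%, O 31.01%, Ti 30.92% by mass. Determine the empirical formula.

Assume 100 g: 38.07 g Co, 31.01 g O, 30.92 g Ti.
Co: 38.07 g ÷ 58.93 g/mol = 0.646 mol
O: 31.01 g ÷ 16.00 g/mol = 1.938 mol
Ti: 30.92 g ÷ 47.87 g/mol = 0.6459 mol
Ratios (÷ 0.6459): Co 1.000, O 3.001, Ti 1.000
Ratio ≈ 1:3:1, so the empirical formula is CoO3Ti

CoO3Ti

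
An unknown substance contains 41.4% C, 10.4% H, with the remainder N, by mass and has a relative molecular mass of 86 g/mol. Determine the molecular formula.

C3H9N3

Assume 100 g: 41.4 g C, 10.4 g H, 48.2 g N.
Moles — C: 41.4 / 12.01 = 3.447 mol; H: 10.4 / 1.008 = 10.32 mol; N: 48.2 / 14.01 = 3.44 mol
Ratios (÷ 3.44): C 1.002, H 2.999, N 1.000
Ratio ≈ 1:3:1, so the empirical formula is CH3N
Empirical-formula mass = 29.04 g/mol
n = 86 / 29.04 = 2.96 ≈ 3
Molecular formula = (CH3N)×3 = C3H9N3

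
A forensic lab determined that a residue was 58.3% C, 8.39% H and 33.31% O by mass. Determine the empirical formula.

Assume 100 g: 58.3 g C, 8.39 g H, 33.31 g O.
n(C) = 58.3/12.01 = 4.854, n(H) = 8.39/1.008 = 8.323, n(O) = 33.31/16.00 = 2.082
Ratios (÷ 2.082): C 2.332, H 3.998, O 1.000
×3: C 7.00, H 11.99, O 3.00 → C7H12O3

C7H12O3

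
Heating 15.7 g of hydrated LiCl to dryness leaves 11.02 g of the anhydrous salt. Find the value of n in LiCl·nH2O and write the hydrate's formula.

LiCl·H2O

Mass of water lost = 15.7 − 11.02 = 4.68 g → 4.68 / 18.02 = 0.2597 mol H2O
Molar mass of LiCl = 42.39 g/mol → mol LiCl = 11.02 / 42.39 = 0.26
n = 0.2597 / 0.26 = 1.00 ≈ 1 → LiCl·H2O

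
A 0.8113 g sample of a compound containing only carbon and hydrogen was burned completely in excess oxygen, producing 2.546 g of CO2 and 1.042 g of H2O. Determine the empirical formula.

mol C = 2.546 / 44.01 = 0.05785; mass C = 0.05785 × 12.01 = 0.6948 g
mol H = 2 × (1.042 / 18.02) = 0.1156; mass H = 0.1156 × 1.008 = 0.1166 g
Ratios (÷ 0.05785): C 1.000, H 1.999
Ratio ≈ 1:2, so the empirical formula is CH2

CH2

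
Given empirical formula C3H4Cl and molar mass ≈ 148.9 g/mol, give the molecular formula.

Empirical-formula mass = 75.51 g/mol
n = 148.9 / 75.51 = 1.97 ≈ 2
Molecular formula = (C3H4Cl)2 = C6H8Cl2

C6H8Cl2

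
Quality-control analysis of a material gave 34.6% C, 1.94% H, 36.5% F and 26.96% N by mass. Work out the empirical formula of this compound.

C3H2F2N2

Assume 100 g: 34.6 g C, 1.94 g H, 36.5 g F, 26.96 g N.
n(C) = 34.6/12.01 = 2.881, n(H) = 1.94/1.008 = 1.925, n(F) = 36.5/19.00 = 1.921, n(N) = 26.96/14.01 = 1.924
Smallest is F at 1.921 mol; normalising gives C 1.500, H 1.002, F 1.000, N 1.002
Scaling by 2: C 3.00, H 2.00, F 2.00, N 2.00 → C3H2F2N2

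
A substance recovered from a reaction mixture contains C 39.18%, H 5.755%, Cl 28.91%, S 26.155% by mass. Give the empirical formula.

Assume 100 g: 39.18 g C, 5.755 g H, 28.91 g Cl, 26.155 g S.
n(C) = 39.18/12.01 = 3.262, n(H) = 5.755/1.008 = 5.709, n(Cl) = 28.91/35.45 = 0.8155, n(S) = 26.155/32.07 = 0.8156
Divide by the smallest (0.8155 mol Cl): C 4.000, H 7.001, Cl 1.000, S 1.000
→ C4H7ClS

C4H7ClS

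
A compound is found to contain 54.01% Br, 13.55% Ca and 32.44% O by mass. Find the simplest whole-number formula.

Assume 100 g: 54.01 g Br, 13.55 g Ca, 32.44 g O.
n(Br) = 54.01/79.90 = 0.676, n(Ca) = 13.55/40.08 = 0.3381, n(O) = 32.44/16.00 = 2.027
Ratios (÷ 0.3381): Br 1.999, Ca 1.000, O 5.997
≈ 2:1:6 → Br2CaO6

Br2CaO6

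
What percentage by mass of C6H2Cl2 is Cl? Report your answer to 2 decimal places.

Molar mass = 6(12.01) + 2(1.008) + 2(35.45) = 144.976 g/mol
Mass of Cl per mole = 2 × 35.45 = 70.900 g
% Cl = 70.900 / 144.976 × 100 = 48.90%

48.90%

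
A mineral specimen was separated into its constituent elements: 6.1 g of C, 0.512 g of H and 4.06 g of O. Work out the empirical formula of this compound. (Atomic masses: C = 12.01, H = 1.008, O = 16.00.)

n(C) = 6.1/12.01 = 0.5079, n(H) = 0.512/1.008 = 0.5079, n(O) = 4.06/16.00 = 0.2537
Smallest is O at 0.2537 mol; normalising gives C 2.002, H 2.002, O 1.000
≈ 2:2:1 → C2H2O

C2H2O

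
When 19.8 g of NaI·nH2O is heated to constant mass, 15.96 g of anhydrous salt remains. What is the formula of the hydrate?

NaI·2H2O

Mass of water lost = 19.8 − 15.96 = 3.84 g → 3.84 / 18.02 = 0.2131 mol H2O
Molar mass of NaI = 149.89 g/mol → mol NaI = 15.96 / 149.89 = 0.1065
n = 0.2131 / 0.1065 = 2.00 ≈ 2 → NaI·2H2O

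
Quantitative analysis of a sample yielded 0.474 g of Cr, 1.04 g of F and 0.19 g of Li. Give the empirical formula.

CrF6Li3

Moles — Cr: 0.474 / 52.00 = 0.009115 mol; F: 1.04 / 19.00 = 0.05474 mol; Li: 0.19 / 6.94 = 0.02738 mol
Smallest is Cr at 0.009115 mol; normalising gives Cr 1.000, F 6.005, Li 3.003
≈ 1:6:3 → CrF6Li3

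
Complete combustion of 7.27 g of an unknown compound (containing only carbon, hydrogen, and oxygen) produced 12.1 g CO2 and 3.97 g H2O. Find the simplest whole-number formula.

C5H8O4

mol C = 12.1 / 44.01 = 0.2749; mass C = 0.2749 × 12.01 = 3.302 g
mol H = 2 × (3.97 / 18.02) = 0.4406; mass H = 0.4406 × 1.008 = 0.4441 g
mass O = 7.27 − (3.746) = 3.524 g → mol O = 0.2202
Smallest is O at 0.2202 mol; normalising gives C 1.248, H 2.001, O 1.000
Multiply by 4: C 4.99, H 8.00, O 4.00 → C5H8O4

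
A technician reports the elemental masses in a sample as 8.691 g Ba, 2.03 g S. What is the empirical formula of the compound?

Moles — Ba: 8.691 / 137.33 = 0.06329 mol; S: 2.03 / 32.07 = 0.0633 mol
Divide by the smallest (0.06329 mol Ba): Ba 1.000, S 1.000
Ratio ≈ 1:1, so the empirical formula is BaS

BaS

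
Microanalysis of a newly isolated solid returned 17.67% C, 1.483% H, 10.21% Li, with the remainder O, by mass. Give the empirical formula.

Assume 100 g: 17.67 g C, 1.483 g H, 10.21 g Li, 70.637 g O.
C: 17.67 g ÷ 12.01 g/mol = 1.471 mol
H: 1.483 g ÷ 1.008 g/mol = 1.471 mol
Li: 10.21 g ÷ 6.94 g/mol = 1.471 mol
O: 70.637 g ÷ 16.00 g/mol = 4.415 mol
Divide by the smallest (1.471 mol Li): C 1.000, H 1.000, Li 1.000, O 3.001
Ratio ≈ 1:1:1:3, so the empirical formula is CHLiO3

CHLiO3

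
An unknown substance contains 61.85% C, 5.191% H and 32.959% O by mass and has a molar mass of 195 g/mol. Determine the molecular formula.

Assume 100 g: 61.85 g C, 5.191 g H, 32.959 g O.
Moles — C: 61.85 / 12.01 = 5.15 mol; H: 5.191 / 1.008 = 5.15 mol; O: 32.959 / 16.00 = 2.06 mol
Ratios (÷ 2.06): C 2.500, H 2.500, O 1.000
Scaling by 2: C 5.00, H 5.00, O 2.00 → C5H5O2
Empirical-formula mass = 97.09 g/mol
n = 195 / 97.09 = 2.01 ≈ 2
Molecular formula = (C5H5O2)×2 = C10H10O4

C10H10O4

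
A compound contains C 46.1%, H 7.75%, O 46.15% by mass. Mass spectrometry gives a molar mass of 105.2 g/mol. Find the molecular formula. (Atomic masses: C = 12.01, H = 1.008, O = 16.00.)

C4H8O3

Assume 100 g: 46.1 g C, 7.75 g H, 46.15 g O.
Moles — C: 46.1 / 12.01 = 3.838 mol; H: 7.75 / 1.008 = 7.688 mol; O: 46.15 / 16.00 = 2.884 mol
Divide by the smallest (2.884 mol O): C 1.331, H 2.666, O 1.000
×3: C 3.99, H 8.00, O 3.00 → C4H8O3
Empirical-formula mass = 104.10 g/mol
n = 105.2 / 104.10 = 1.01 ≈ 1
Molecular formula = empirical formula = C4H8O3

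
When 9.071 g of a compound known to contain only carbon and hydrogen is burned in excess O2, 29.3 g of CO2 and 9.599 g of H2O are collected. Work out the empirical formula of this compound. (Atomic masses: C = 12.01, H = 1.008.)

C5H8

mol C = 29.3 / 44.01 = 0.6658; mass C = 0.6658 × 12.01 = 7.996 g
mol H = 2 × (9.599 / 18.02) = 1.065; mass H = 1.065 × 1.008 = 1.074 g
Smallest is C at 0.6658 mol; normalising gives C 1.000, H 1.600
×5: C 5.00, H 8.00 → C5H8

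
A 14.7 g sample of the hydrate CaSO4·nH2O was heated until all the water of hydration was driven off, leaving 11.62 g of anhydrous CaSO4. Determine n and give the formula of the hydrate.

CaSO4·2H2O

Mass of water lost = 14.7 − 11.62 = 3.08 g → 3.08 / 18.02 = 0.1709 mol H2O
Molar mass of CaSO4 = 136.15 g/mol → mol CaSO4 = 11.62 / 136.15 = 0.08535
n = 0.1709 / 0.08535 = 2.00 ≈ 2 → CaSO4·2H2O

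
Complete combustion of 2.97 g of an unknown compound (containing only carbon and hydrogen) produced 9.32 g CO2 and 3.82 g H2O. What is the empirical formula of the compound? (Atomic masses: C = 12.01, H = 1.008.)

CH2

mol C = 9.32 / 44.01 = 0.2118; mass C = 0.2118 × 12.01 = 2.543 g
mol H = 2 × (3.82 / 18.02) = 0.4240; mass H = 0.4240 × 1.008 = 0.4274 g
Smallest is C at 0.2118 mol; normalising gives C 1.000, H 2.002
→ CH2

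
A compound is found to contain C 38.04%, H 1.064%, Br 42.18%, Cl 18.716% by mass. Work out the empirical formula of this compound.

C6H2BrCl

Assume 100 g: 38.04 g C, 1.064 g H, 42.18 g Br, 18.716 g Cl.
C: 38.04 g ÷ 12.01 g/mol = 3.167 mol
H: 1.064 g ÷ 1.008 g/mol = 1.056 mol
Br: 42.18 g ÷ 79.90 g/mol = 0.5279 mol
Cl: 18.716 g ÷ 35.45 g/mol = 0.528 mol
Ratios (÷ 0.5279): C 6.000, H 1.999, Br 1.000, Cl 1.000
Ratio ≈ 6:2:1:1, so the empirical formula is C6H2BrCl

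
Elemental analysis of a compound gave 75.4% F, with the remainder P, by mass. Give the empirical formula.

Assume 100 g: 75.4 g F, 24.6 g P.
Moles — F: 75.4 / 19.00 = 3.968 mol; P: 24.6 / 30.97 = 0.7943 mol
Divide by the smallest (0.7943 mol P): F 4.996, P 1.000
Ratio ≈ 5:1, so the empirical formula is F5P

F5P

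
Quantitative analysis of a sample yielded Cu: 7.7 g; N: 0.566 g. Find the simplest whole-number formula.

Moles — Cu: 7.7 / 63.55 = 0.1212 mol; N: 0.566 / 14.01 = 0.0404 mol
Ratios (÷ 0.0404): Cu 2.999, N 1.000
Ratio ≈ 3:1, so the empirical formula is Cu3N

Cu3N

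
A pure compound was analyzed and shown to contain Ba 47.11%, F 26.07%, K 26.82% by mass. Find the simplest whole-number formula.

BaF4K2

Assume 100 g: 47.11 g Ba, 26.07 g F, 26.82 g K.
n(Ba) = 47.11/137.33 = 0.343, n(F) = 26.07/19.00 = 1.372, n(K) = 26.82/39.10 = 0.6859
Ratios (÷ 0.343): Ba 1.000, F 4.000, K 2.000
≈ 1:4:2 → BaF4K2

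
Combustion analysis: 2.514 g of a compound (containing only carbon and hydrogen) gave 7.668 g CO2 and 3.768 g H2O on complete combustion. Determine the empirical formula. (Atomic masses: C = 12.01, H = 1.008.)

C5H12

mol C = 7.668 / 44.01 = 0.1742; mass C = 0.1742 × 12.01 = 2.093 g
mol H = 2 × (3.768 / 18.02) = 0.4182; mass H = 0.4182 × 1.008 = 0.4215 g
Ratios (÷ 0.1742): C 1.000, H 2.400
Multiply by 5: C 5.00, H 12.00 → C5H12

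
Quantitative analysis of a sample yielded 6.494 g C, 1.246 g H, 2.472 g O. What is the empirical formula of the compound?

C7H16O2

Moles — C: 6.494 / 12.01 = 0.5407 mol; H: 1.246 / 1.008 = 1.236 mol; O: 2.472 / 16.00 = 0.1545 mol
Smallest is O at 0.1545 mol; normalising gives C 3.500, H 8.001, O 1.000
Multiply by 2: C 7.00, H 16.00, O 2.00 → C7H16O2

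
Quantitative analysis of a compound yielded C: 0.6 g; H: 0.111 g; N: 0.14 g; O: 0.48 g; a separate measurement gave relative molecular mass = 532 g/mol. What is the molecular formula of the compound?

n(C) = 0.6/12.01 = 0.04996, n(H) = 0.111/1.008 = 0.1101, n(N) = 0.14/14.01 = 0.009993, n(O) = 0.48/16.00 = 0.03
Divide by the smallest (0.009993 mol N): C 4.999, H 11.020, N 1.000, O 3.002
Ratio ≈ 5:11:1:3, so the empirical formula is C5H11NO3
Empirical-formula mass = 133.15 g/mol
n = 532 / 133.15 = 4.00 ≈ 4
Molecular formula = (C5H11NO3)×4 = C20H44N4O12

C20H44N4O12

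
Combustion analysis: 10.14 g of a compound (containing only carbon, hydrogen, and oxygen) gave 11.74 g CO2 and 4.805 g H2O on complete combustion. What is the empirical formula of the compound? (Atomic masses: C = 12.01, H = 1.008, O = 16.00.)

C2H4O3

mol C = 11.74 / 44.01 = 0.2668; mass C = 0.2668 × 12.01 = 3.204 g
mol H = 2 × (4.805 / 18.02) = 0.5333; mass H = 0.5333 × 1.008 = 0.5376 g
mass O = 10.14 − (3.741) = 6.399 g → mol O = 0.3999
Ratios (÷ 0.2668): C 1.000, H 1.999, O 1.499
Multiply by 2: C 2.00, H 4.00, O 3.00 → C2H4O3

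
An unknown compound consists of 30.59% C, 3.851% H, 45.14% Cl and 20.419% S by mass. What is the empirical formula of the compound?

Assume 100 g: 30.59 g C, 3.851 g H, 45.14 g Cl, 20.419 g S.
n(C) = 30.59/12.01 = 2.547, n(H) = 3.851/1.008 = 3.82, n(Cl) = 45.14/35.45 = 1.273, n(S) = 20.419/32.07 = 0.6367
Ratios (÷ 0.6367): C 4.000, H 6.000, Cl 2.000, S 1.000
Ratio ≈ 4:6:2:1, so the empirical formula is C4H6Cl2S

C4H6Cl2S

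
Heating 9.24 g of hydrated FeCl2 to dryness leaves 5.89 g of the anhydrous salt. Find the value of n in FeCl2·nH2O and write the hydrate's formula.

FeCl2·4H2O

Mass of water lost = 9.24 − 5.89 = 3.35 g → 3.35 / 18.02 = 0.1859 mol H2O
Molar mass of FeCl2 = 126.75 g/mol → mol FeCl2 = 5.89 / 126.75 = 0.04647
n = 0.1859 / 0.04647 = 4.00 ≈ 4 → FeCl2·4H2O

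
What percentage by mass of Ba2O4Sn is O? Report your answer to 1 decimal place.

Molar mass = 2(137.33) + 4(16.00) + 1(118.71) = 457.370 g/mol
Mass of O per mole = 4 × 16.00 = 64.000 g
% O = 64.000 / 457.370 × 100 = 14.0%

14.0%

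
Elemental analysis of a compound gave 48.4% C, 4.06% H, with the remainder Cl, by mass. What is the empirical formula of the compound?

C3H3Cl

Assume 100 g: 48.4 g C, 4.06 g H, 47.54 g Cl.
Moles — C: 48.4 / 12.01 = 4.03 mol; H: 4.06 / 1.008 = 4.028 mol; Cl: 47.54 / 35.45 = 1.341 mol
Smallest is Cl at 1.341 mol; normalising gives C 3.005, H 3.003, Cl 1.000
≈ 3:3:1 → C3H3Cl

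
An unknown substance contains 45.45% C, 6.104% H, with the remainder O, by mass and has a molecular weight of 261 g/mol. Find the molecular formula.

Assume 100 g: 45.45 g C, 6.104 g H, 48.446 g O.
Moles — C: 45.45 / 12.01 = 3.784 mol; H: 6.104 / 1.008 = 6.056 mol; O: 48.446 / 16.00 = 3.028 mol
Smallest is O at 3.028 mol; normalising gives C 1.250, H 2.000, O 1.000
Multiply by 4: C 5.00, H 8.00, O 4.00 → C5H8O4
Empirical-formula mass = 132.11 g/mol
n = 261 / 132.11 = 1.98 ≈ 2
Molecular formula = (C5H8O4)×2 = C10H16O8

C10H16O8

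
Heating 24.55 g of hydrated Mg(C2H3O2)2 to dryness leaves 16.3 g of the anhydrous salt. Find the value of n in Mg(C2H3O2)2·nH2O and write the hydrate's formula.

Mg(C2H3O2)2·4H2O

Mass of water lost = 24.55 − 16.3 = 8.25 g → 8.25 / 18.02 = 0.4578 mol H2O
Molar mass of Mg(C2H3O2)2 = 142.40 g/mol → mol Mg(C2H3O2)2 = 16.3 / 142.40 = 0.1145
n = 0.4578 / 0.1145 = 4.00 ≈ 4 → Mg(C2H3O2)2·4H2O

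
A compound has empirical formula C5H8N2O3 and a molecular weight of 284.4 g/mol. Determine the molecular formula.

Empirical-formula mass = 144.13 g/mol
n = 284.4 / 144.13 = 1.97 ≈ 2
Molecular formula = (C5H8N2O3)2 = C10H16N4O6

C10H16N4O6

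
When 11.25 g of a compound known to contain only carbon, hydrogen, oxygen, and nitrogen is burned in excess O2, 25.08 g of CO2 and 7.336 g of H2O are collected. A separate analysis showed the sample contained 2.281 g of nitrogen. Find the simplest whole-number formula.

mol C = 25.08 / 44.01 = 0.5699; mass C = 0.5699 × 12.01 = 6.844 g
mol H = 2 × (7.336 / 18.02) = 0.8142; mass H = 0.8142 × 1.008 = 0.8207 g
mol N = 2.281 / 14.01 = 0.1628
mass O = 11.25 − (9.946) = 1.304 g → mol O = 0.08151
Ratios (÷ 0.08151): C 6.992, H 9.989, N 1.997, O 1.000
≈ 7:10:2:1 → C7H10N2O

C7H10N2O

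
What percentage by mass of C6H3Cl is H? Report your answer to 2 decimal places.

2.74%

Molar mass = 6(12.01) + 3(1.008) + 1(35.45) = 110.534 g/mol
Mass of H per mole = 3 × 1.008 = 3.024 g
% H = 3.024 / 110.534 × 100 = 2.74%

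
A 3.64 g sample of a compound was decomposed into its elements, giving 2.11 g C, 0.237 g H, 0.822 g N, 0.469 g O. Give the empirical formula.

n(C) = 2.11/12.01 = 0.1757, n(H) = 0.237/1.008 = 0.2351, n(N) = 0.822/14.01 = 0.05867, n(O) = 0.469/16.00 = 0.02931
Divide by the smallest (0.02931 mol O): C 5.994, H 8.021, N 2.002, O 1.000
→ C6H8N2O

C6H8N2O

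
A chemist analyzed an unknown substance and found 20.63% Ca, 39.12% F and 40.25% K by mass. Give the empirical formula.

CaF4K2

Assume 100 g: 20.63 g Ca, 39.12 g F, 40.25 g K.
Moles — Ca: 20.63 / 40.08 = 0.5147 mol; F: 39.12 / 19.00 = 2.059 mol; K: 40.25 / 39.10 = 1.029 mol
Ratios (÷ 0.5147): Ca 1.000, F 4.000, K 2.000
≈ 1:4:2 → CaF4K2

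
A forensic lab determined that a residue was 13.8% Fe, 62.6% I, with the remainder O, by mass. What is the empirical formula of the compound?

FeI2O6

Assume 100 g: 13.8 g Fe, 62.6 g I, 23.6 g O.
Fe: 13.8 g ÷ 55.85 g/mol = 0.2471 mol
I: 62.6 g ÷ 126.90 g/mol = 0.4933 mol
O: 23.6 g ÷ 16.00 g/mol = 1.475 mol
Ratios (÷ 0.2471): Fe 1.000, I 1.996, O 5.969
≈ 1:2:6 → FeI2O6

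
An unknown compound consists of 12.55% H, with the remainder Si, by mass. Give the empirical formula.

H4Si

Assume 100 g: 12.55 g H, 87.45 g Si.
Moles — H: 12.55 / 1.008 = 12.45 mol; Si: 87.45 / 28.09 = 3.113 mol
Ratios (÷ 3.113): H 3.999, Si 1.000
≈ 4:1 → H4Si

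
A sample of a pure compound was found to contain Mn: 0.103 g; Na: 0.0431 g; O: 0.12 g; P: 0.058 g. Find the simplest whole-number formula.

n(Mn) = 0.103/54.94 = 0.001875, n(Na) = 0.0431/22.99 = 0.001875, n(O) = 0.12/16.00 = 0.0075, n(P) = 0.058/30.97 = 0.001873
Ratios (÷ 0.001873): Mn 1.001, Na 1.001, O 4.005, P 1.000
→ MnNaO4P

MnNaO4P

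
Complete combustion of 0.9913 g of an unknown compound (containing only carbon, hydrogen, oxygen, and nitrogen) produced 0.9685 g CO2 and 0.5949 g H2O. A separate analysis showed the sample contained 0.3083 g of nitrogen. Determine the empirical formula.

CH3NO

mol C = 0.9685 / 44.01 = 0.02201; mass C = 0.02201 × 12.01 = 0.2643 g
mol H = 2 × (0.5949 / 18.02) = 0.06603; mass H = 0.06603 × 1.008 = 0.06655 g
mol N = 0.3083 / 14.01 = 0.02201
mass O = 0.9913 − (0.6392) = 0.3521 g → mol O = 0.02201
Ratios (÷ 0.02201): C 1.000, H 3.000, N 1.000, O 1.000
≈ 1:3:1:1 → CH3NO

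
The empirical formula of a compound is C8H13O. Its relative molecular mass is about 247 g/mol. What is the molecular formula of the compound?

Empirical-formula mass = 125.18 g/mol
n = 247 / 125.18 = 1.97 ≈ 2
Molecular formula = (C8H13O)2 = C16H26O2

C16H26O2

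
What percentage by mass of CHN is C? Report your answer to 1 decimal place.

Molar mass = 1(12.01) + 1(1.008) + 1(14.01) = 27.028 g/mol
Mass of C per mole = 1 × 12.01 = 12.010 g
% C = 12.010 / 27.028 × 100 = 44.4%

44.4%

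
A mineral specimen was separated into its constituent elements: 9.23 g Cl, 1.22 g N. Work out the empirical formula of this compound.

n(Cl) = 9.23/35.45 = 0.2604, n(N) = 1.22/14.01 = 0.08708
Smallest is N at 0.08708 mol; normalising gives Cl 2.990, N 1.000
≈ 3:1 → Cl3N

Cl3N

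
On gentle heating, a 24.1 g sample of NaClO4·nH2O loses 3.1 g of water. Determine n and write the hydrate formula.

Mass of anhydrous NaClO4 = 24.1 − 3.1 = 21 g
mol H2O = 3.1 / 18.02 = 0.172
Molar mass of NaClO4 = 122.44 g/mol → mol NaClO4 = 21 / 122.44 = 0.1715
n = 0.172 / 0.1715 = 1.00 ≈ 1 → NaClO4·H2O

NaClO4·H2O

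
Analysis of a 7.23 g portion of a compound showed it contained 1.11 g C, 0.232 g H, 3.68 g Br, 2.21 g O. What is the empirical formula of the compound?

Moles — C: 1.11 / 12.01 = 0.09242 mol; H: 0.232 / 1.008 = 0.2302 mol; Br: 3.68 / 79.90 = 0.04606 mol; O: 2.21 / 16.00 = 0.1381 mol
Smallest is Br at 0.04606 mol; normalising gives C 2.007, H 4.997, Br 1.000, O 2.999
Ratio ≈ 2:5:1:3, so the empirical formula is C2H5BrO3

C2H5BrO3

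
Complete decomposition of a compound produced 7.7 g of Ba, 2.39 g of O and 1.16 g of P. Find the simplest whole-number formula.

Ba3O8P2

Ba: 7.7 g ÷ 137.33 g/mol = 0.05607 mol
O: 2.39 g ÷ 16.00 g/mol = 0.1494 mol
P: 1.16 g ÷ 30.97 g/mol = 0.03746 mol
Divide by the smallest (0.03746 mol P): Ba 1.497, O 3.988, P 1.000
×2: Ba 2.99, O 7.98, P 2.00 → Ba3O8P2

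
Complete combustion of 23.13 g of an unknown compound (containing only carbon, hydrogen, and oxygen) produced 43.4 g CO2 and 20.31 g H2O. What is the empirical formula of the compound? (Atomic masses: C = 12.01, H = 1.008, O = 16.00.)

C7H16O4

mol C = 43.4 / 44.01 = 0.9861; mass C = 0.9861 × 12.01 = 11.84 g
mol H = 2 × (20.31 / 18.02) = 2.254; mass H = 2.254 × 1.008 = 2.272 g
mass O = 23.13 − (14.12) = 9.014 g → mol O = 0.5634
Divide by the smallest (0.5634 mol O): C 1.750, H 4.001, O 1.000
×4: C 7.00, H 16.00, O 4.00 → C7H16O4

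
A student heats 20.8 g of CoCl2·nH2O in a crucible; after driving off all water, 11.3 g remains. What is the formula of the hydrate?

Mass of water lost = 20.8 − 11.3 = 9.5 g → 9.5 / 18.02 = 0.5272 mol H2O
Molar mass of CoCl2 = 129.83 g/mol → mol CoCl2 = 11.3 / 129.83 = 0.08704
n = 0.5272 / 0.08704 = 6.06 ≈ 6 → CoCl2·6H2O

CoCl2·6H2O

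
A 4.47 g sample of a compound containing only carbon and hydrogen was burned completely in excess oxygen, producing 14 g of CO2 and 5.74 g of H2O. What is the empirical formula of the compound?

mol C = 14 / 44.01 = 0.3181; mass C = 0.3181 × 12.01 = 3.820 g
mol H = 2 × (5.74 / 18.02) = 0.6371; mass H = 0.6371 × 1.008 = 0.6422 g
Divide by the smallest (0.3181 mol C): C 1.000, H 2.003
→ CH2

CH2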